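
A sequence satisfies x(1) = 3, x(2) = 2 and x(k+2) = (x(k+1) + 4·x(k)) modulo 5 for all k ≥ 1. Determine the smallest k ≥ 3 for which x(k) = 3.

x(1) = 3, x(2) = 2, x(3) = 4, x(4) = 2, x(5) = 3, x(6) = 1, x(7) = 3, x(8) = 2.
Since (x(7), x(8)) = (x(1), x(2)) = (3, 2) (two consecutive terms determine the rest), the sequence is periodic with period 6.
The value 3 first appears (with k ≥ 3) at x(5).

5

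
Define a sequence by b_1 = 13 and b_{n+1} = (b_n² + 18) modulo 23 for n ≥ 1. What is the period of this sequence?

3

We have b_1 = 13; b_2 = 3; b_3 = 4; b_4 = 11; b_5 = 1; b_6 = 19; b_7 = 11.
Since b_7 = b_4 = 11, the sequence is eventually periodic: after a pre-period of length 3 it cycles with period 3.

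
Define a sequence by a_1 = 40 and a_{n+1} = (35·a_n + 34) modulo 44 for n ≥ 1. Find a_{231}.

40

a_1 = 40, a_2 = 26, a_3 = 20, a_4 = 30, a_5 = 28, a_6 = 2, a_7 = 16, a_8 = 22, a_9 = 12, a_{10} = 14, a_{11} = 40.
The sequence repeats with period 10.
So a_{231} = a_{1 + ((231-1) mod 10)} = a_1 = 40.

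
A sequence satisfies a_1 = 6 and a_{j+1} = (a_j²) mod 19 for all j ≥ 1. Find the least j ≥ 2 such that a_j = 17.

Listing terms: a_1 = 6,  a_2 = 17,  a_3 = 4,  a_4 = 16,  a_5 = 9,  a_6 = 5,  a_7 = 6.
Since a_7 = a_1 = 6, the sequence is periodic with period 6.
The value 17 first appears (with j ≥ 2) at a_2.

2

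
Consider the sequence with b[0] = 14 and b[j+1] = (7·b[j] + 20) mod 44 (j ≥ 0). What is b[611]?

We have b[0] = 14,  b[1] = 30,  b[2] = 10,  b[3] = 2,  b[4] = 34,  b[5] = 38,  b[6] = 22,  b[7] = 42,  b[8] = 6,  b[9] = 18,  b[10] = 14.
Since b[10] = b[0] = 14, the sequence is periodic with period 10.
So b[611] = b[0 + ((611-0) mod 10)] = b[1] = 30.

30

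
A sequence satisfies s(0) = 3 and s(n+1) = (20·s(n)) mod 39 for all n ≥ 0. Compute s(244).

27

Computing terms: s(0) = 3, s(1) = 21, s(2) = 30, s(3) = 15, s(4) = 27, s(5) = 33, s(6) = 36, s(7) = 18, s(8) = 9, s(9) = 24, s(10) = 12, s(11) = 6, s(12) = 3.
The sequence repeats with period 12.
(244 - 0) mod 12 = 4, so s(244) = s(4) = 27.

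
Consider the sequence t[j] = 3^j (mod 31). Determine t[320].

Computing terms: t[1] = 3,  t[2] = 9,  t[3] = 27,  t[4] = 19,  t[5] = 26,  t[6] = 16,  t[7] = 17,  t[8] = 20,  t[9] = 29,  t[10] = 25,  t[11] = 13,  t[12] = 8,  t[13] = 24,  t[14] = 10,  t[15] = 30,  t[16] = 28,  t[17] = 22,  t[18] = 4,  t[19] = 12,  t[20] = 5,  t[21] = 15,  t[22] = 14,  t[23] = 11,  t[24] = 2,  t[25] = 6,  t[26] = 18,  t[27] = 23,  t[28] = 7,  t[29] = 21,  t[30] = 1,  t[31] = 3.
The sequence repeats with period 30.
So t[320] = t[1 + ((320-1) mod 30)] = t[20] = 5.

5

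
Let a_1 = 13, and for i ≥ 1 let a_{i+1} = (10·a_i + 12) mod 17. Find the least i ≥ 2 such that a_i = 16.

11

Computing terms: a_1 = 13; a_2 = 6; a_3 = 4; a_4 = 1; a_5 = 5; a_6 = 11; a_7 = 3; a_8 = 8; a_9 = 7; a_{10} = 14; a_{11} = 16; a_{12} = 2; a_{13} = 15; a_{14} = 9; a_{15} = 0; a_{16} = 12; a_{17} = 13.
The sequence repeats with period 16.
The value 16 first appears (with i ≥ 2) at a_{11}.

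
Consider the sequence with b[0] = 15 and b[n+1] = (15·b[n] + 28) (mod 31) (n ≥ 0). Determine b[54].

Listing terms: b[0] = 15, b[1] = 5, b[2] = 10, b[3] = 23, b[4] = 1, b[5] = 12, b[6] = 22, b[7] = 17, b[8] = 4, b[9] = 26, b[10] = 15.
The sequence repeats with period 10.
(54 - 0) mod 10 = 4, so b[54] = b[4] = 1.

1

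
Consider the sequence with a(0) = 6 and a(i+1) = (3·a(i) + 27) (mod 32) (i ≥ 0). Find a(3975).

9

Listing terms: a(0) = 6,  a(1) = 13,  a(2) = 2,  a(3) = 1,  a(4) = 30,  a(5) = 21,  a(6) = 26,  a(7) = 9,  a(8) = 22,  a(9) = 29,  a(10) = 18,  a(11) = 17,  a(12) = 14,  a(13) = 5,  a(14) = 10,  a(15) = 25,  a(16) = 6.
The sequence repeats with period 16.
(3975 - 0) mod 16 = 7, so a(3975) = a(7) = 9.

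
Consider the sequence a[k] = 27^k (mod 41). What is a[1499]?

a[0] = 1, a[1] = 27, a[2] = 32, a[3] = 3, a[4] = 40, a[5] = 14, a[6] = 9, a[7] = 38, a[8] = 1.
The sequence repeats with period 8.
(1499 - 0) mod 8 = 3, so a[1499] = a[3] = 3.

3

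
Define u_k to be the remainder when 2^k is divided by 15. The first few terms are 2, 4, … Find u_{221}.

2

Computing terms: u_1 = 2; u_2 = 4; u_3 = 8; u_4 = 1; u_5 = 2.
The sequence repeats with period 4.
So u_{221} = u_{1 + ((221-1) mod 4)} = u_1 = 2.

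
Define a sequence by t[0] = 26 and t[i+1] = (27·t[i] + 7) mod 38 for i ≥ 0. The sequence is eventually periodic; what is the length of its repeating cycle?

6

Listing terms: t[0] = 26; t[1] = 25; t[2] = 36; t[3] = 29; t[4] = 30; t[5] = 19; t[6] = 26.
Since t[6] = t[0] = 26, the sequence is periodic with period 6.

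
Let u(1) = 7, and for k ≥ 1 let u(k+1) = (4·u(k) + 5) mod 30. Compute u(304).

13

Listing terms: u(1) = 7, u(2) = 3, u(3) = 17, u(4) = 13, u(5) = 27, u(6) = 23, u(7) = 7.
Since u(7) = u(1) = 7, the sequence is periodic with period 6.
(304 - 1) mod 6 = 3, so u(304) = u(4) = 13.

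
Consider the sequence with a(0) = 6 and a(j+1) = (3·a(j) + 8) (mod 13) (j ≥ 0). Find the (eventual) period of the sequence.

3

a(0) = 6, a(1) = 0, a(2) = 8, a(3) = 6.
Since a(3) = a(0) = 6, the sequence is periodic with period 3.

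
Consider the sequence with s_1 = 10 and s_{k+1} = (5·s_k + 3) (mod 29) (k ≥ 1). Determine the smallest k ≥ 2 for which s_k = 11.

Computing terms: s_1 = 10; s_2 = 24; s_3 = 7; s_4 = 9; s_5 = 19; s_6 = 11; s_7 = 0; s_8 = 3; s_9 = 18; s_{10} = 6; s_{11} = 4; s_{12} = 23; s_{13} = 2; s_{14} = 13; s_{15} = 10.
Since s_{15} = s_1 = 10, the sequence is periodic with period 14.
The value 11 first appears (with k ≥ 2) at s_6.

6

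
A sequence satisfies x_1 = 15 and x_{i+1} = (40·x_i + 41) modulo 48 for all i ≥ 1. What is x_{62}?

Computing terms: x_1 = 15; x_2 = 17; x_3 = 1; x_4 = 33; x_5 = 17.
Since x_5 = x_2 = 17, the sequence is eventually periodic: after a pre-period of length 1 it cycles with period 3.
For i ≥ 2, x_i depends only on (i - 2) mod 3. (62 - 2) mod 3 = 0, so x_{62} = x_2 = 17.

17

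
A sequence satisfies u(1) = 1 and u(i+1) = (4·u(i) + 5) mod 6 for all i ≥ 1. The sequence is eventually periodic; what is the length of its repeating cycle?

u(1) = 1; u(2) = 3; u(3) = 5; u(4) = 1.
The sequence repeats with period 3.

3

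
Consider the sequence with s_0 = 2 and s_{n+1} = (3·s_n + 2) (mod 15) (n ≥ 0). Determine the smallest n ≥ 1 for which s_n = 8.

We have s_0 = 2,  s_1 = 8,  s_2 = 11,  s_3 = 5,  s_4 = 2.
Since s_4 = s_0 = 2, the sequence is periodic with period 4.
The value 8 first appears (with n ≥ 1) at s_1.

1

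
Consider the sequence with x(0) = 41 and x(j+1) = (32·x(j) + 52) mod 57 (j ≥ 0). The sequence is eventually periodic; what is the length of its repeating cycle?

x(0) = 41, x(1) = 53, x(2) = 38, x(3) = 14, x(4) = 44, x(5) = 35, x(6) = 32, x(7) = 50, x(8) = 56, x(9) = 20, x(10) = 8, x(11) = 23, x(12) = 47, x(13) = 17, x(14) = 26, x(15) = 29, x(16) = 11, x(17) = 5, x(18) = 41.
Since x(18) = x(0) = 41, the sequence is periodic with period 18.

18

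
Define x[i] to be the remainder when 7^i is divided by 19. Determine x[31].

7

Listing terms: x[1] = 7; x[2] = 11; x[3] = 1; x[4] = 7.
Since x[4] = x[1] = 7, the sequence is periodic with period 3.
(31 - 1) mod 3 = 0, so x[31] = x[1] = 7.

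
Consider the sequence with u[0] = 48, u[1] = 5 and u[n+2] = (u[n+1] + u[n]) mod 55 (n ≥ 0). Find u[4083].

3

Computing terms: u[0] = 48,  u[1] = 5,  u[2] = 53,  u[3] = 3,  u[4] = 1,  u[5] = 4,  u[6] = 5,  u[7] = 9,  u[8] = 14,  u[9] = 23,  u[10] = 37,  u[11] = 5,  u[12] = 42,  u[13] = 47,  u[14] = 34,  u[15] = 26,  u[16] = 5,  u[17] = 31,  u[18] = 36,  u[19] = 12,  u[20] = 48,  u[21] = 5.
Since (u[20], u[21]) = (u[0], u[1]) = (48, 5) (two consecutive terms determine the rest), the sequence is periodic with period 20.
(4083 - 0) mod 20 = 3, so u[4083] = u[3] = 3.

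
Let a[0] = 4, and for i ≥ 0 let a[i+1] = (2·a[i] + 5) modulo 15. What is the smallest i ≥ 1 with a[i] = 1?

2

Computing terms: a[0] = 4, a[1] = 13, a[2] = 1, a[3] = 7, a[4] = 4.
Since a[4] = a[0] = 4, the sequence is periodic with period 4.
The value 1 first appears (with i ≥ 1) at a[2].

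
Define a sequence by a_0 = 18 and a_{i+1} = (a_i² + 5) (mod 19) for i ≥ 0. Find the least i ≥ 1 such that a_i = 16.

Listing terms: a_0 = 18,  a_1 = 6,  a_2 = 3,  a_3 = 14,  a_4 = 11,  a_5 = 12,  a_6 = 16,  a_7 = 14.
Since a_7 = a_3 = 14, the sequence is eventually periodic: after a pre-period of length 3 it cycles with period 4.
The value 16 first appears (with i ≥ 1) at a_6.

6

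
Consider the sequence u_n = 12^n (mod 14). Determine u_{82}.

2

Computing terms: u_1 = 12, u_2 = 4, u_3 = 6, u_4 = 2, u_5 = 10, u_6 = 8, u_7 = 12.
Since u_7 = u_1 = 12, the sequence is periodic with period 6.
So u_{82} = u_{1 + ((82-1) mod 6)} = u_4 = 2.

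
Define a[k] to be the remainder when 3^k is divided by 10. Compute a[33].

3

a[1] = 3,  a[2] = 9,  a[3] = 7,  a[4] = 1,  a[5] = 3.
Since a[5] = a[1] = 3, the sequence is periodic with period 4.
(33 - 1) mod 4 = 0, so a[33] = a[1] = 3.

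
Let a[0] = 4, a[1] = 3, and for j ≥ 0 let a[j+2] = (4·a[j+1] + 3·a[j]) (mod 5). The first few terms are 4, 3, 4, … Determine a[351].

0

We have a[0] = 4; a[1] = 3; a[2] = 4; a[3] = 0; a[4] = 2; a[5] = 3; a[6] = 3; a[7] = 1; a[8] = 3; a[9] = 0; a[10] = 4; a[11] = 1; a[12] = 1; a[13] = 2; a[14] = 1; a[15] = 0; a[16] = 3; a[17] = 2; a[18] = 2; a[19] = 4; a[20] = 2; a[21] = 0; a[22] = 1; a[23] = 4; a[24] = 4; a[25] = 3.
Since (a[24], a[25]) = (a[0], a[1]) = (4, 3) (two consecutive terms determine the rest), the sequence is periodic with period 24.
(351 - 0) mod 24 = 15, so a[351] = a[15] = 0.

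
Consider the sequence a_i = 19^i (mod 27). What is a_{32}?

a_0 = 1; a_1 = 19; a_2 = 10; a_3 = 1.
Since a_3 = a_0 = 1, the sequence is periodic with period 3.
So a_{32} = a_{0 + ((32-0) mod 3)} = a_2 = 10.

10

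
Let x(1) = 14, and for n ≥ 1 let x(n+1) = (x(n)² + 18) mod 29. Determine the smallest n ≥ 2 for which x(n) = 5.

5

Computing terms: x(1) = 14, x(2) = 11, x(3) = 23, x(4) = 25, x(5) = 5, x(6) = 14.
The sequence repeats with period 5.
The value 5 first appears (with n ≥ 2) at x(5).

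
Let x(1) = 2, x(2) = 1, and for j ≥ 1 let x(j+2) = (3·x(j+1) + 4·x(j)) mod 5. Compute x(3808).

4

x(1) = 2,  x(2) = 1,  x(3) = 1,  x(4) = 2,  x(5) = 0,  x(6) = 3,  x(7) = 4,  x(8) = 4,  x(9) = 3,  x(10) = 0,  x(11) = 2,  x(12) = 1.
Since (x(11), x(12)) = (x(1), x(2)) = (2, 1) (two consecutive terms determine the rest), the sequence is periodic with period 10.
So x(3808) = x(1 + ((3808-1) mod 10)) = x(8) = 4.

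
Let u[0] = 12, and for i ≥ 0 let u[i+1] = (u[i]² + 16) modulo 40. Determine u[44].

16

Computing terms: u[0] = 12, u[1] = 0, u[2] = 16, u[3] = 32, u[4] = 0.
Since u[4] = u[1] = 0, the sequence is eventually periodic: after a pre-period of length 1 it cycles with period 3.
For i ≥ 1, u[i] depends only on (i - 1) mod 3. (44 - 1) mod 3 = 1, so u[44] = u[2] = 16.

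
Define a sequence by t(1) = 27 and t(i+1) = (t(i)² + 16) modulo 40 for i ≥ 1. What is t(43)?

17

Listing terms: t(1) = 27,  t(2) = 25,  t(3) = 1,  t(4) = 17,  t(5) = 25.
Since t(5) = t(2) = 25, the sequence is eventually periodic: after a pre-period of length 1 it cycles with period 3.
For i ≥ 2, t(i) depends only on (i - 2) mod 3. (43 - 2) mod 3 = 2, so t(43) = t(4) = 17.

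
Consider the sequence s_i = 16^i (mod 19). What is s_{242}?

s_0 = 1,  s_1 = 16,  s_2 = 9,  s_3 = 11,  s_4 = 5,  s_5 = 4,  s_6 = 7,  s_7 = 17,  s_8 = 6,  s_9 = 1.
Since s_9 = s_0 = 1, the sequence is periodic with period 9.
So s_{242} = s_{0 + ((242-0) mod 9)} = s_8 = 6.

6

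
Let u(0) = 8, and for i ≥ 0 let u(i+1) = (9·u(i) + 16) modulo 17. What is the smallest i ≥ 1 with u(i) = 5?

Listing terms: u(0) = 8, u(1) = 3, u(2) = 9, u(3) = 12, u(4) = 5, u(5) = 10, u(6) = 4, u(7) = 1, u(8) = 8.
The sequence repeats with period 8.
The value 5 first appears (with i ≥ 1) at u(4).

4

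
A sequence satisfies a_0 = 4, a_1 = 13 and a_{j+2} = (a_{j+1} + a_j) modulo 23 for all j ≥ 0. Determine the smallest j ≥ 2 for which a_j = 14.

14

Listing terms: a_0 = 4,  a_1 = 13,  a_2 = 17,  a_3 = 7,  a_4 = 1,  a_5 = 8,  a_6 = 9,  a_7 = 17,  a_8 = 3,  a_9 = 20,  a_{10} = 0,  a_{11} = 20,  a_{12} = 20,  a_{13} = 17,  a_{14} = 14,  a_{15} = 8,  a_{16} = 22,  a_{17} = 7,  a_{18} = 6,  a_{19} = 13,  a_{20} = 19,  a_{21} = 9,  a_{22} = 5,  a_{23} = 14,  a_{24} = 19,  a_{25} = 10,  a_{26} = 6,  a_{27} = 16,  a_{28} = 22,  a_{29} = 15,  a_{30} = 14,  a_{31} = 6,  a_{32} = 20,  a_{33} = 3,  a_{34} = 0,  a_{35} = 3,  a_{36} = 3,  a_{37} = 6,  a_{38} = 9,  a_{39} = 15,  a_{40} = 1,  a_{41} = 16,  a_{42} = 17,  a_{43} = 10,  a_{44} = 4,  a_{45} = 14,  a_{46} = 18,  a_{47} = 9,  a_{48} = 4,  a_{49} = 13.
Since (a_{48}, a_{49}) = (a_0, a_1) = (4, 13) (two consecutive terms determine the rest), the sequence is periodic with period 48.
The value 14 first appears (with j ≥ 2) at a_{14}.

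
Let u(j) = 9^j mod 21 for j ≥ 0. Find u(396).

Listing terms: u(0) = 1,  u(1) = 9,  u(2) = 18,  u(3) = 15,  u(4) = 9.
Since u(4) = u(1) = 9, the sequence is eventually periodic: after a pre-period of length 1 it cycles with period 3.
For j ≥ 1, u(j) depends only on (j - 1) mod 3. (396 - 1) mod 3 = 2, so u(396) = u(3) = 15.

15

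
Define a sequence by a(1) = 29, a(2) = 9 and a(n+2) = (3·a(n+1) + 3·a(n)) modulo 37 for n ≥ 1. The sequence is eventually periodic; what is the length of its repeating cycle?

We have a(1) = 29, a(2) = 9, a(3) = 3, a(4) = 36, a(5) = 6, a(6) = 15, a(7) = 26, a(8) = 12, a(9) = 3, a(10) = 8, a(11) = 33, a(12) = 12, a(13) = 24, a(14) = 34, a(15) = 26, a(16) = 32, a(17) = 26, a(18) = 26, a(19) = 8, a(20) = 28, a(21) = 34, a(22) = 1, a(23) = 31, a(24) = 22, a(25) = 11, a(26) = 25, a(27) = 34, a(28) = 29, a(29) = 4, a(30) = 25, a(31) = 13, a(32) = 3, a(33) = 11, a(34) = 5, a(35) = 11, a(36) = 11, a(37) = 29, a(38) = 9.
The sequence repeats with period 36.

36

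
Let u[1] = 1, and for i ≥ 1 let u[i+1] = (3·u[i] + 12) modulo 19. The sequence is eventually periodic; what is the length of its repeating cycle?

18

We have u[1] = 1, u[2] = 15, u[3] = 0, u[4] = 12, u[5] = 10, u[6] = 4, u[7] = 5, u[8] = 8, u[9] = 17, u[10] = 6, u[11] = 11, u[12] = 7, u[13] = 14, u[14] = 16, u[15] = 3, u[16] = 2, u[17] = 18, u[18] = 9, u[19] = 1.
Since u[19] = u[1] = 1, the sequence is periodic with period 18.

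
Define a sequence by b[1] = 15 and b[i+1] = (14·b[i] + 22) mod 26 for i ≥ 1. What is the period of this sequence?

13

We have b[1] = 15,  b[2] = 24,  b[3] = 20,  b[4] = 16,  b[5] = 12,  b[6] = 8,  b[7] = 4,  b[8] = 0,  b[9] = 22,  b[10] = 18,  b[11] = 14,  b[12] = 10,  b[13] = 6,  b[14] = 2,  b[15] = 24.
Since b[15] = b[2] = 24, the sequence is eventually periodic: after a pre-period of length 1 it cycles with period 13.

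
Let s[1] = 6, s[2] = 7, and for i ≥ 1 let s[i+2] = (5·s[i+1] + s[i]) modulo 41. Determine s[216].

23

We have s[1] = 6, s[2] = 7, s[3] = 0, s[4] = 7, s[5] = 35, s[6] = 18, s[7] = 2, s[8] = 28, s[9] = 19, s[10] = 0, s[11] = 19, s[12] = 13, s[13] = 2, s[14] = 23, s[15] = 35, s[16] = 34, s[17] = 0, s[18] = 34, s[19] = 6, s[20] = 23, s[21] = 39, s[22] = 13, s[23] = 22, s[24] = 0, s[25] = 22, s[26] = 28, s[27] = 39, s[28] = 18, s[29] = 6, s[30] = 7.
The sequence repeats with period 28.
(216 - 1) mod 28 = 19, so s[216] = s[20] = 23.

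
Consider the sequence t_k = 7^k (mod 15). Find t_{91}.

13

t_0 = 1; t_1 = 7; t_2 = 4; t_3 = 13; t_4 = 1.
Since t_4 = t_0 = 1, the sequence is periodic with period 4.
So t_{91} = t_{0 + ((91-0) mod 4)} = t_3 = 13.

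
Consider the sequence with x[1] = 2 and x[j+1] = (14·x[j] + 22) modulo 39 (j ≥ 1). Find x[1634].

Computing terms: x[1] = 2; x[2] = 11; x[3] = 20; x[4] = 29; x[5] = 38; x[6] = 8; x[7] = 17; x[8] = 26; x[9] = 35; x[10] = 5; x[11] = 14; x[12] = 23; x[13] = 32; x[14] = 2.
The sequence repeats with period 13.
(1634 - 1) mod 13 = 8, so x[1634] = x[9] = 35.

35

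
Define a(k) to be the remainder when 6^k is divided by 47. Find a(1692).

34

Computing terms: a(1) = 6, a(2) = 36, a(3) = 28, a(4) = 27, a(5) = 21, a(6) = 32, a(7) = 4, a(8) = 24, a(9) = 3, a(10) = 18, a(11) = 14, a(12) = 37, a(13) = 34, a(14) = 16, a(15) = 2, a(16) = 12, a(17) = 25, a(18) = 9, a(19) = 7, a(20) = 42, a(21) = 17, a(22) = 8, a(23) = 1, a(24) = 6.
Since a(24) = a(1) = 6, the sequence is periodic with period 23.
So a(1692) = a(1 + ((1692-1) mod 23)) = a(13) = 34.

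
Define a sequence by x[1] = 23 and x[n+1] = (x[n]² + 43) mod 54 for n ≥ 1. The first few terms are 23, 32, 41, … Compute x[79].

23

Listing terms: x[1] = 23,  x[2] = 32,  x[3] = 41,  x[4] = 50,  x[5] = 5,  x[6] = 14,  x[7] = 23.
The sequence repeats with period 6.
So x[79] = x[1 + ((79-1) mod 6)] = x[1] = 23.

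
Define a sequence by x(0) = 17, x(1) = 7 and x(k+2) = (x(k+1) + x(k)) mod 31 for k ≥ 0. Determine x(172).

Listing terms: x(0) = 17, x(1) = 7, x(2) = 24, x(3) = 0, x(4) = 24, x(5) = 24, x(6) = 17, x(7) = 10, x(8) = 27, x(9) = 6, x(10) = 2, x(11) = 8, x(12) = 10, x(13) = 18, x(14) = 28, x(15) = 15, x(16) = 12, x(17) = 27, x(18) = 8, x(19) = 4, x(20) = 12, x(21) = 16, x(22) = 28, x(23) = 13, x(24) = 10, x(25) = 23, x(26) = 2, x(27) = 25, x(28) = 27, x(29) = 21, x(30) = 17, x(31) = 7.
The sequence repeats with period 30.
So x(172) = x(0 + ((172-0) mod 30)) = x(22) = 28.

28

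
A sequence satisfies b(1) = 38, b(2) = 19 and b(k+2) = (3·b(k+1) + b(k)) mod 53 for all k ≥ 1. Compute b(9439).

38

We have b(1) = 38, b(2) = 19, b(3) = 42, b(4) = 39, b(5) = 0, b(6) = 39, b(7) = 11, b(8) = 19, b(9) = 15, b(10) = 11, b(11) = 48, b(12) = 49, b(13) = 36, b(14) = 51, b(15) = 30, b(16) = 35, b(17) = 29, b(18) = 16, b(19) = 24, b(20) = 35, b(21) = 23, b(22) = 51, b(23) = 17, b(24) = 49, b(25) = 5, b(26) = 11, b(27) = 38, b(28) = 19.
The sequence repeats with period 26.
So b(9439) = b(1 + ((9439-1) mod 26)) = b(1) = 38.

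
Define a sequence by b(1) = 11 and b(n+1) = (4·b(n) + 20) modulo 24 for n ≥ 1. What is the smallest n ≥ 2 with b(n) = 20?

4

b(1) = 11,  b(2) = 16,  b(3) = 12,  b(4) = 20,  b(5) = 4,  b(6) = 12.
Since b(6) = b(3) = 12, the sequence is eventually periodic: after a pre-period of length 2 it cycles with period 3.
The value 20 first appears (with n ≥ 2) at b(4).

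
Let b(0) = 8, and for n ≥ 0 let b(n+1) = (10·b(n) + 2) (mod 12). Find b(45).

b(0) = 8, b(1) = 10, b(2) = 6, b(3) = 2, b(4) = 10.
Since b(4) = b(1) = 10, the sequence is eventually periodic: after a pre-period of length 1 it cycles with period 3.
For n ≥ 1, b(n) depends only on (n - 1) mod 3. (45 - 1) mod 3 = 2, so b(45) = b(3) = 2.

2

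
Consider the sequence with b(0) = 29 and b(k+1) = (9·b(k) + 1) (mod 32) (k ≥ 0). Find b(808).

We have b(0) = 29; b(1) = 6; b(2) = 23; b(3) = 16; b(4) = 17; b(5) = 26; b(6) = 11; b(7) = 4; b(8) = 5; b(9) = 14; b(10) = 31; b(11) = 24; b(12) = 25; b(13) = 2; b(14) = 19; b(15) = 12; b(16) = 13; b(17) = 22; b(18) = 7; b(19) = 0; b(20) = 1; b(21) = 10; b(22) = 27; b(23) = 20; b(24) = 21; b(25) = 30; b(26) = 15; b(27) = 8; b(28) = 9; b(29) = 18; b(30) = 3; b(31) = 28; b(32) = 29.
The sequence repeats with period 32.
(808 - 0) mod 32 = 8, so b(808) = b(8) = 5.

5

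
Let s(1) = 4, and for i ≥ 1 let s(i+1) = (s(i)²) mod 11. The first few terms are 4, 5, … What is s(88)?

9

s(1) = 4; s(2) = 5; s(3) = 3; s(4) = 9; s(5) = 4.
Since s(5) = s(1) = 4, the sequence is periodic with period 4.
So s(88) = s(1 + ((88-1) mod 4)) = s(4) = 9.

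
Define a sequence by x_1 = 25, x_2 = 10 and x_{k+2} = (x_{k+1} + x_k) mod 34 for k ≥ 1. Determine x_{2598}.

Listing terms: x_1 = 25; x_2 = 10; x_3 = 1; x_4 = 11; x_5 = 12; x_6 = 23; x_7 = 1; x_8 = 24; x_9 = 25; x_{10} = 15; x_{11} = 6; x_{12} = 21; x_{13} = 27; x_{14} = 14; x_{15} = 7; x_{16} = 21; x_{17} = 28; x_{18} = 15; x_{19} = 9; x_{20} = 24; x_{21} = 33; x_{22} = 23; x_{23} = 22; x_{24} = 11; x_{25} = 33; x_{26} = 10; x_{27} = 9; x_{28} = 19; x_{29} = 28; x_{30} = 13; x_{31} = 7; x_{32} = 20; x_{33} = 27; x_{34} = 13; x_{35} = 6; x_{36} = 19; x_{37} = 25; x_{38} = 10.
The sequence repeats with period 36.
So x_{2598} = x_{1 + ((2598-1) mod 36)} = x_6 = 23.

23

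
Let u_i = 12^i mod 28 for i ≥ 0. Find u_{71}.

24

Listing terms: u_0 = 1, u_1 = 12, u_2 = 4, u_3 = 20, u_4 = 16, u_5 = 24, u_6 = 8, u_7 = 12.
Since u_7 = u_1 = 12, the sequence is eventually periodic: after a pre-period of length 1 it cycles with period 6.
For i ≥ 1, u_i depends only on (i - 1) mod 6. (71 - 1) mod 6 = 4, so u_{71} = u_5 = 24.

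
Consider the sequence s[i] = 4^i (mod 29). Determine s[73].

s[1] = 4, s[2] = 16, s[3] = 6, s[4] = 24, s[5] = 9, s[6] = 7, s[7] = 28, s[8] = 25, s[9] = 13, s[10] = 23, s[11] = 5, s[12] = 20, s[13] = 22, s[14] = 1, s[15] = 4.
Since s[15] = s[1] = 4, the sequence is periodic with period 14.
(73 - 1) mod 14 = 2, so s[73] = s[3] = 6.

6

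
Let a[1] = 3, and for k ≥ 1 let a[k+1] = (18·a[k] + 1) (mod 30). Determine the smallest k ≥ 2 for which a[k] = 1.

Listing terms: a[1] = 3; a[2] = 25; a[3] = 1; a[4] = 19; a[5] = 13; a[6] = 25.
Since a[6] = a[2] = 25, the sequence is eventually periodic: after a pre-period of length 1 it cycles with period 4.
The value 1 first appears (with k ≥ 2) at a[3].

3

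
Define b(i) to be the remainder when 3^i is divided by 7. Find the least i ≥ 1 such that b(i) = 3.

b(0) = 1; b(1) = 3; b(2) = 2; b(3) = 6; b(4) = 4; b(5) = 5; b(6) = 1.
The sequence repeats with period 6.
The value 3 first appears (with i ≥ 1) at b(1).

1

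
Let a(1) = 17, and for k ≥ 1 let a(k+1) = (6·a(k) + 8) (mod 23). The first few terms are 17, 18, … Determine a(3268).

17

Computing terms: a(1) = 17,  a(2) = 18,  a(3) = 1,  a(4) = 14,  a(5) = 0,  a(6) = 8,  a(7) = 10,  a(8) = 22,  a(9) = 2,  a(10) = 20,  a(11) = 13,  a(12) = 17.
The sequence repeats with period 11.
(3268 - 1) mod 11 = 0, so a(3268) = a(1) = 17.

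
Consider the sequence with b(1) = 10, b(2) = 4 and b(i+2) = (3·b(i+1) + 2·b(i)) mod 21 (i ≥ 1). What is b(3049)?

4

Listing terms: b(1) = 10,  b(2) = 4,  b(3) = 11,  b(4) = 20,  b(5) = 19,  b(6) = 13,  b(7) = 14,  b(8) = 5,  b(9) = 1,  b(10) = 13,  b(11) = 20,  b(12) = 2,  b(13) = 4,  b(14) = 16,  b(15) = 14,  b(16) = 11,  b(17) = 19,  b(18) = 16,  b(19) = 2,  b(20) = 17,  b(21) = 13,  b(22) = 10,  b(23) = 14,  b(24) = 20,  b(25) = 4,  b(26) = 10,  b(27) = 17,  b(28) = 8,  b(29) = 16,  b(30) = 1,  b(31) = 14,  b(32) = 2,  b(33) = 13,  b(34) = 1,  b(35) = 8,  b(36) = 5,  b(37) = 10,  b(38) = 19,  b(39) = 14,  b(40) = 17,  b(41) = 16,  b(42) = 19,  b(43) = 5,  b(44) = 11,  b(45) = 1,  b(46) = 4,  b(47) = 14,  b(48) = 8,  b(49) = 10,  b(50) = 4.
Since (b(49), b(50)) = (b(1), b(2)) = (10, 4) (two consecutive terms determine the rest), the sequence is periodic with period 48.
So b(3049) = b(1 + ((3049-1) mod 48)) = b(25) = 4.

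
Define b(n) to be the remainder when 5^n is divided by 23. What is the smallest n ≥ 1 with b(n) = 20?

We have b(0) = 1,  b(1) = 5,  b(2) = 2,  b(3) = 10,  b(4) = 4,  b(5) = 20,  b(6) = 8,  b(7) = 17,  b(8) = 16,  b(9) = 11,  b(10) = 9,  b(11) = 22,  b(12) = 18,  b(13) = 21,  b(14) = 13,  b(15) = 19,  b(16) = 3,  b(17) = 15,  b(18) = 6,  b(19) = 7,  b(20) = 12,  b(21) = 14,  b(22) = 1.
Since b(22) = b(0) = 1, the sequence is periodic with period 22.
The value 20 first appears (with n ≥ 1) at b(5).

5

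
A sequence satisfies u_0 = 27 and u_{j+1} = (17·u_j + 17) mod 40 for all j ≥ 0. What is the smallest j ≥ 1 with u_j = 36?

Computing terms: u_0 = 27, u_1 = 36, u_2 = 29, u_3 = 30, u_4 = 7, u_5 = 16, u_6 = 9, u_7 = 10, u_8 = 27.
Since u_8 = u_0 = 27, the sequence is periodic with period 8.
The value 36 first appears (with j ≥ 1) at u_1.

1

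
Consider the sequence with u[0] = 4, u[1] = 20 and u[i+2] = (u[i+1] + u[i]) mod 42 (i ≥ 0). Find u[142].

We have u[0] = 4,  u[1] = 20,  u[2] = 24,  u[3] = 2,  u[4] = 26,  u[5] = 28,  u[6] = 12,  u[7] = 40,  u[8] = 10,  u[9] = 8,  u[10] = 18,  u[11] = 26,  u[12] = 2,  u[13] = 28,  u[14] = 30,  u[15] = 16,  u[16] = 4,  u[17] = 20.
The sequence repeats with period 16.
(142 - 0) mod 16 = 14, so u[142] = u[14] = 30.

30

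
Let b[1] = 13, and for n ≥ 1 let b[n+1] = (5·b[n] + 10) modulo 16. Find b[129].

13

b[1] = 13, b[2] = 11, b[3] = 1, b[4] = 15, b[5] = 5, b[6] = 3, b[7] = 9, b[8] = 7, b[9] = 13.
The sequence repeats with period 8.
(129 - 1) mod 8 = 0, so b[129] = b[1] = 13.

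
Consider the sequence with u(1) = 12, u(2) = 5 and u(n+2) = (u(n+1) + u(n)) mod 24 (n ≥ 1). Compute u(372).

Computing terms: u(1) = 12,  u(2) = 5,  u(3) = 17,  u(4) = 22,  u(5) = 15,  u(6) = 13,  u(7) = 4,  u(8) = 17,  u(9) = 21,  u(10) = 14,  u(11) = 11,  u(12) = 1,  u(13) = 12,  u(14) = 13,  u(15) = 1,  u(16) = 14,  u(17) = 15,  u(18) = 5,  u(19) = 20,  u(20) = 1,  u(21) = 21,  u(22) = 22,  u(23) = 19,  u(24) = 17,  u(25) = 12,  u(26) = 5.
The sequence repeats with period 24.
(372 - 1) mod 24 = 11, so u(372) = u(12) = 1.

1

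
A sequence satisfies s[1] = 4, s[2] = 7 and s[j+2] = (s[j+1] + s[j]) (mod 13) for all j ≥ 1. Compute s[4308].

s[1] = 4,  s[2] = 7,  s[3] = 11,  s[4] = 5,  s[5] = 3,  s[6] = 8,  s[7] = 11,  s[8] = 6,  s[9] = 4,  s[10] = 10,  s[11] = 1,  s[12] = 11,  s[13] = 12,  s[14] = 10,  s[15] = 9,  s[16] = 6,  s[17] = 2,  s[18] = 8,  s[19] = 10,  s[20] = 5,  s[21] = 2,  s[22] = 7,  s[23] = 9,  s[24] = 3,  s[25] = 12,  s[26] = 2,  s[27] = 1,  s[28] = 3,  s[29] = 4,  s[30] = 7.
The sequence repeats with period 28.
(4308 - 1) mod 28 = 23, so s[4308] = s[24] = 3.

3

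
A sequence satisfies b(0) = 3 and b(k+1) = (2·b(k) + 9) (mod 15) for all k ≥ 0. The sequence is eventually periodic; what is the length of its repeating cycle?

4

Computing terms: b(0) = 3; b(1) = 0; b(2) = 9; b(3) = 12; b(4) = 3.
Since b(4) = b(0) = 3, the sequence is periodic with period 4.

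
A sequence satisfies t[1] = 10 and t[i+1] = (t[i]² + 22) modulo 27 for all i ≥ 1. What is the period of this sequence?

Computing terms: t[1] = 10, t[2] = 14, t[3] = 2, t[4] = 26, t[5] = 23, t[6] = 11, t[7] = 8, t[8] = 5, t[9] = 20, t[10] = 17, t[11] = 14.
Since t[11] = t[2] = 14, the sequence is eventually periodic: after a pre-period of length 1 it cycles with period 9.

9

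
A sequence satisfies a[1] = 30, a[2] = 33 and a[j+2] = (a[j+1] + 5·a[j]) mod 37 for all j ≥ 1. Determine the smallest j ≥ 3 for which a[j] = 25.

12

Listing terms: a[1] = 30; a[2] = 33; a[3] = 35; a[4] = 15; a[5] = 5; a[6] = 6; a[7] = 31; a[8] = 24; a[9] = 31; a[10] = 3; a[11] = 10; a[12] = 25; a[13] = 1; a[14] = 15; a[15] = 20; a[16] = 21; a[17] = 10; a[18] = 4; a[19] = 17; a[20] = 0; a[21] = 11; a[22] = 11; a[23] = 29; a[24] = 10; a[25] = 7; a[26] = 20; a[27] = 18; a[28] = 7; a[29] = 23; a[30] = 21; a[31] = 25; a[32] = 19; a[33] = 33; a[34] = 17; a[35] = 34; a[36] = 8; a[37] = 30; a[38] = 33.
Since (a[37], a[38]) = (a[1], a[2]) = (30, 33) (two consecutive terms determine the rest), the sequence is periodic with period 36.
The value 25 first appears (with j ≥ 3) at a[12].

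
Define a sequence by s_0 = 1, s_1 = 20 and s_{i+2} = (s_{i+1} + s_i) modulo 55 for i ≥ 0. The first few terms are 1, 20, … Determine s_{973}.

19

Computing terms: s_0 = 1,  s_1 = 20,  s_2 = 21,  s_3 = 41,  s_4 = 7,  s_5 = 48,  s_6 = 0,  s_7 = 48,  s_8 = 48,  s_9 = 41,  s_{10} = 34,  s_{11} = 20,  s_{12} = 54,  s_{13} = 19,  s_{14} = 18,  s_{15} = 37,  s_{16} = 0,  s_{17} = 37,  s_{18} = 37,  s_{19} = 19,  s_{20} = 1,  s_{21} = 20.
The sequence repeats with period 20.
So s_{973} = s_{0 + ((973-0) mod 20)} = s_{13} = 19.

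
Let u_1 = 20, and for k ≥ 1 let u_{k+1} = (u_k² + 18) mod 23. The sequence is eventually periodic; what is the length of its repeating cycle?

3

u_1 = 20,  u_2 = 4,  u_3 = 11,  u_4 = 1,  u_5 = 19,  u_6 = 11.
Since u_6 = u_3 = 11, the sequence is eventually periodic: after a pre-period of length 2 it cycles with period 3.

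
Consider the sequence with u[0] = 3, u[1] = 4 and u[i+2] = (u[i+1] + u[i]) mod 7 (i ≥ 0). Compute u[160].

Computing terms: u[0] = 3; u[1] = 4; u[2] = 0; u[3] = 4; u[4] = 4; u[5] = 1; u[6] = 5; u[7] = 6; u[8] = 4; u[9] = 3; u[10] = 0; u[11] = 3; u[12] = 3; u[13] = 6; u[14] = 2; u[15] = 1; u[16] = 3; u[17] = 4.
Since (u[16], u[17]) = (u[0], u[1]) = (3, 4) (two consecutive terms determine the rest), the sequence is periodic with period 16.
So u[160] = u[0 + ((160-0) mod 16)] = u[0] = 3.

3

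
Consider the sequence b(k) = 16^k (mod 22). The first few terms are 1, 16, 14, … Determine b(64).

We have b(0) = 1; b(1) = 16; b(2) = 14; b(3) = 4; b(4) = 20; b(5) = 12; b(6) = 16.
Since b(6) = b(1) = 16, the sequence is eventually periodic: after a pre-period of length 1 it cycles with period 5.
For k ≥ 1, b(k) depends only on (k - 1) mod 5. (64 - 1) mod 5 = 3, so b(64) = b(4) = 20.

20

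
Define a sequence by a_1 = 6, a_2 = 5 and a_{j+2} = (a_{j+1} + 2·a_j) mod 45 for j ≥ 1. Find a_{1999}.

Listing terms: a_1 = 6, a_2 = 5, a_3 = 17, a_4 = 27, a_5 = 16, a_6 = 25, a_7 = 12, a_8 = 17, a_9 = 41, a_{10} = 30, a_{11} = 22, a_{12} = 37, a_{13} = 36, a_{14} = 20, a_{15} = 2, a_{16} = 42, a_{17} = 1, a_{18} = 40, a_{19} = 42, a_{20} = 32, a_{21} = 26, a_{22} = 0, a_{23} = 7, a_{24} = 7, a_{25} = 21, a_{26} = 35, a_{27} = 32, a_{28} = 12, a_{29} = 31, a_{30} = 10, a_{31} = 27, a_{32} = 2, a_{33} = 11, a_{34} = 15, a_{35} = 37, a_{36} = 22, a_{37} = 6, a_{38} = 5.
Since (a_{37}, a_{38}) = (a_1, a_2) = (6, 5) (two consecutive terms determine the rest), the sequence is periodic with period 36.
So a_{1999} = a_{1 + ((1999-1) mod 36)} = a_{19} = 42.

42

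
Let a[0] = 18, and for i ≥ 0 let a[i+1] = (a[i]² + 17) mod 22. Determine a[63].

Listing terms: a[0] = 18, a[1] = 11, a[2] = 6, a[3] = 9, a[4] = 10, a[5] = 7, a[6] = 0, a[7] = 17, a[8] = 20, a[9] = 21, a[10] = 18.
The sequence repeats with period 10.
So a[63] = a[0 + ((63-0) mod 10)] = a[3] = 9.

9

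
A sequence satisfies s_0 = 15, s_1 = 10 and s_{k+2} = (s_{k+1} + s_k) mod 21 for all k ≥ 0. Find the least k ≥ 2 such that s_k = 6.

Computing terms: s_0 = 15,  s_1 = 10,  s_2 = 4,  s_3 = 14,  s_4 = 18,  s_5 = 11,  s_6 = 8,  s_7 = 19,  s_8 = 6,  s_9 = 4,  s_{10} = 10,  s_{11} = 14,  s_{12} = 3,  s_{13} = 17,  s_{14} = 20,  s_{15} = 16,  s_{16} = 15,  s_{17} = 10.
Since (s_{16}, s_{17}) = (s_0, s_1) = (15, 10) (two consecutive terms determine the rest), the sequence is periodic with period 16.
The value 6 first appears (with k ≥ 2) at s_8.

8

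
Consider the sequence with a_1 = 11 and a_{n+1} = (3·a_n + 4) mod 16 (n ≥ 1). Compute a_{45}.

Listing terms: a_1 = 11,  a_2 = 5,  a_3 = 3,  a_4 = 13,  a_5 = 11.
The sequence repeats with period 4.
So a_{45} = a_{1 + ((45-1) mod 4)} = a_1 = 11.

11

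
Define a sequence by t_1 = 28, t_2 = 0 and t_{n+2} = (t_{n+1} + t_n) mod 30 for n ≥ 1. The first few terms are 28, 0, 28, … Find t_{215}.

Listing terms: t_1 = 28,  t_2 = 0,  t_3 = 28,  t_4 = 28,  t_5 = 26,  t_6 = 24,  t_7 = 20,  t_8 = 14,  t_9 = 4,  t_{10} = 18,  t_{11} = 22,  t_{12} = 10,  t_{13} = 2,  t_{14} = 12,  t_{15} = 14,  t_{16} = 26,  t_{17} = 10,  t_{18} = 6,  t_{19} = 16,  t_{20} = 22,  t_{21} = 8,  t_{22} = 0,  t_{23} = 8,  t_{24} = 8,  t_{25} = 16,  t_{26} = 24,  t_{27} = 10,  t_{28} = 4,  t_{29} = 14,  t_{30} = 18,  t_{31} = 2,  t_{32} = 20,  t_{33} = 22,  t_{34} = 12,  t_{35} = 4,  t_{36} = 16,  t_{37} = 20,  t_{38} = 6,  t_{39} = 26,  t_{40} = 2,  t_{41} = 28,  t_{42} = 0.
Since (t_{41}, t_{42}) = (t_1, t_2) = (28, 0) (two consecutive terms determine the rest), the sequence is periodic with period 40.
(215 - 1) mod 40 = 14, so t_{215} = t_{15} = 14.

14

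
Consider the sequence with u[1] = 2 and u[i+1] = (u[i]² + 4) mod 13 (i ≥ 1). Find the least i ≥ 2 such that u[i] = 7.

u[1] = 2; u[2] = 8; u[3] = 3; u[4] = 0; u[5] = 4; u[6] = 7; u[7] = 1; u[8] = 5; u[9] = 3.
Since u[9] = u[3] = 3, the sequence is eventually periodic: after a pre-period of length 2 it cycles with period 6.
The value 7 first appears (with i ≥ 2) at u[6].

6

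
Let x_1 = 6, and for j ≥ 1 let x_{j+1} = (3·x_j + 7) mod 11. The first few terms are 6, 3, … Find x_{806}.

6

We have x_1 = 6, x_2 = 3, x_3 = 5, x_4 = 0, x_5 = 7, x_6 = 6.
Since x_6 = x_1 = 6, the sequence is periodic with period 5.
So x_{806} = x_{1 + ((806-1) mod 5)} = x_1 = 6.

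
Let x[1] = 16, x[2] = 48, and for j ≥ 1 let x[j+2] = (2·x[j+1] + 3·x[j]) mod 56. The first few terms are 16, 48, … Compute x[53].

Computing terms: x[1] = 16,  x[2] = 48,  x[3] = 32,  x[4] = 40,  x[5] = 8,  x[6] = 24,  x[7] = 16,  x[8] = 48.
The sequence repeats with period 6.
So x[53] = x[1 + ((53-1) mod 6)] = x[5] = 8.

8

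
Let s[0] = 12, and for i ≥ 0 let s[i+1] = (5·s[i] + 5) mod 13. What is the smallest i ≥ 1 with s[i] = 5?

2

We have s[0] = 12; s[1] = 0; s[2] = 5; s[3] = 4; s[4] = 12.
Since s[4] = s[0] = 12, the sequence is periodic with period 4.
The value 5 first appears (with i ≥ 1) at s[2].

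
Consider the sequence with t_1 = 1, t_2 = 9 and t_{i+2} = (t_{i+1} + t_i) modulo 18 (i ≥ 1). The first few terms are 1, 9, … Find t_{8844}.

t_1 = 1; t_2 = 9; t_3 = 10; t_4 = 1; t_5 = 11; t_6 = 12; t_7 = 5; t_8 = 17; t_9 = 4; t_{10} = 3; t_{11} = 7; t_{12} = 10; t_{13} = 17; t_{14} = 9; t_{15} = 8; t_{16} = 17; t_{17} = 7; t_{18} = 6; t_{19} = 13; t_{20} = 1; t_{21} = 14; t_{22} = 15; t_{23} = 11; t_{24} = 8; t_{25} = 1; t_{26} = 9.
The sequence repeats with period 24.
(8844 - 1) mod 24 = 11, so t_{8844} = t_{12} = 10.

10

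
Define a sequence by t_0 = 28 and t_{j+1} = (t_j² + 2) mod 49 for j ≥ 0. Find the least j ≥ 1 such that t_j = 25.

4

t_0 = 28, t_1 = 2, t_2 = 6, t_3 = 38, t_4 = 25, t_5 = 39, t_6 = 4, t_7 = 18, t_8 = 32, t_9 = 46, t_{10} = 11, t_{11} = 25.
Since t_{11} = t_4 = 25, the sequence is eventually periodic: after a pre-period of length 4 it cycles with period 7.
The value 25 first appears (with j ≥ 1) at t_4.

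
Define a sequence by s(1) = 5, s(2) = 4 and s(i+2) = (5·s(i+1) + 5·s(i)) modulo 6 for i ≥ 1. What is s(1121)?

4

s(1) = 5,  s(2) = 4,  s(3) = 3,  s(4) = 5,  s(5) = 4.
The sequence repeats with period 3.
So s(1121) = s(1 + ((1121-1) mod 3)) = s(2) = 4.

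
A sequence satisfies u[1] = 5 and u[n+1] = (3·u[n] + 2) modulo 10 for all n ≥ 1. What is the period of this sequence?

u[1] = 5,  u[2] = 7,  u[3] = 3,  u[4] = 1,  u[5] = 5.
Since u[5] = u[1] = 5, the sequence is periodic with period 4.

4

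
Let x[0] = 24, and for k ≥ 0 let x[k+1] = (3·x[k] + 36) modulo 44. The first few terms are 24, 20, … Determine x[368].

16

x[0] = 24,  x[1] = 20,  x[2] = 8,  x[3] = 16,  x[4] = 40,  x[5] = 24.
Since x[5] = x[0] = 24, the sequence is periodic with period 5.
(368 - 0) mod 5 = 3, so x[368] = x[3] = 16.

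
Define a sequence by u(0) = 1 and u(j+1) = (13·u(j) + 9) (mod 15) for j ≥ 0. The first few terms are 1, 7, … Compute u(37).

7

We have u(0) = 1; u(1) = 7; u(2) = 10; u(3) = 4; u(4) = 1.
Since u(4) = u(0) = 1, the sequence is periodic with period 4.
So u(37) = u(0 + ((37-0) mod 4)) = u(1) = 7.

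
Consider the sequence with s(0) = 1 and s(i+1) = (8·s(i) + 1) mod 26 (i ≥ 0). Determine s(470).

21

Computing terms: s(0) = 1, s(1) = 9, s(2) = 21, s(3) = 13, s(4) = 1.
Since s(4) = s(0) = 1, the sequence is periodic with period 4.
(470 - 0) mod 4 = 2, so s(470) = s(2) = 21.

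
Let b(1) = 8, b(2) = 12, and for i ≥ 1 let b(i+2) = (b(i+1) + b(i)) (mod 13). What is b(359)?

b(1) = 8,  b(2) = 12,  b(3) = 7,  b(4) = 6,  b(5) = 0,  b(6) = 6,  b(7) = 6,  b(8) = 12,  b(9) = 5,  b(10) = 4,  b(11) = 9,  b(12) = 0,  b(13) = 9,  b(14) = 9,  b(15) = 5,  b(16) = 1,  b(17) = 6,  b(18) = 7,  b(19) = 0,  b(20) = 7,  b(21) = 7,  b(22) = 1,  b(23) = 8,  b(24) = 9,  b(25) = 4,  b(26) = 0,  b(27) = 4,  b(28) = 4,  b(29) = 8,  b(30) = 12.
The sequence repeats with period 28.
So b(359) = b(1 + ((359-1) mod 28)) = b(23) = 8.

8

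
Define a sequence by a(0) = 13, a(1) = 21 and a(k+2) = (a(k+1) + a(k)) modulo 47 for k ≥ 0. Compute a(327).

1

Listing terms: a(0) = 13; a(1) = 21; a(2) = 34; a(3) = 8; a(4) = 42; a(5) = 3; a(6) = 45; a(7) = 1; a(8) = 46; a(9) = 0; a(10) = 46; a(11) = 46; a(12) = 45; a(13) = 44; a(14) = 42; a(15) = 39; a(16) = 34; a(17) = 26; a(18) = 13; a(19) = 39; a(20) = 5; a(21) = 44; a(22) = 2; a(23) = 46; a(24) = 1; a(25) = 0; a(26) = 1; a(27) = 1; a(28) = 2; a(29) = 3; a(30) = 5; a(31) = 8; a(32) = 13; a(33) = 21.
The sequence repeats with period 32.
So a(327) = a(0 + ((327-0) mod 32)) = a(7) = 1.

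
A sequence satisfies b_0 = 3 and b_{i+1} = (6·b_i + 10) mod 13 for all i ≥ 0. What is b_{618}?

6

Computing terms: b_0 = 3,  b_1 = 2,  b_2 = 9,  b_3 = 12,  b_4 = 4,  b_5 = 8,  b_6 = 6,  b_7 = 7,  b_8 = 0,  b_9 = 10,  b_{10} = 5,  b_{11} = 1,  b_{12} = 3.
The sequence repeats with period 12.
(618 - 0) mod 12 = 6, so b_{618} = b_6 = 6.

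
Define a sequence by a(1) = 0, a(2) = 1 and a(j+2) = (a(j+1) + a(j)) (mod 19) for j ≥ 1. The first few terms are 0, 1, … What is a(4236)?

5

Computing terms: a(1) = 0, a(2) = 1, a(3) = 1, a(4) = 2, a(5) = 3, a(6) = 5, a(7) = 8, a(8) = 13, a(9) = 2, a(10) = 15, a(11) = 17, a(12) = 13, a(13) = 11, a(14) = 5, a(15) = 16, a(16) = 2, a(17) = 18, a(18) = 1, a(19) = 0, a(20) = 1.
Since (a(19), a(20)) = (a(1), a(2)) = (0, 1) (two consecutive terms determine the rest), the sequence is periodic with period 18.
(4236 - 1) mod 18 = 5, so a(4236) = a(6) = 5.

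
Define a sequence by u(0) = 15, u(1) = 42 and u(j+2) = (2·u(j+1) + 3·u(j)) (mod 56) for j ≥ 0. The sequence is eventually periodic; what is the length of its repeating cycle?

24

u(0) = 15,  u(1) = 42,  u(2) = 17,  u(3) = 48,  u(4) = 35,  u(5) = 46,  u(6) = 29,  u(7) = 28,  u(8) = 31,  u(9) = 34,  u(10) = 49,  u(11) = 32,  u(12) = 43,  u(13) = 14,  u(14) = 45,  u(15) = 20,  u(16) = 7,  u(17) = 18,  u(18) = 1,  u(19) = 0,  u(20) = 3,  u(21) = 6,  u(22) = 21,  u(23) = 4,  u(24) = 15,  u(25) = 42.
The sequence repeats with period 24.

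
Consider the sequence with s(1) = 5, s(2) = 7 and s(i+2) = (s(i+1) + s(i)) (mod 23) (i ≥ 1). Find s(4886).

18

Listing terms: s(1) = 5, s(2) = 7, s(3) = 12, s(4) = 19, s(5) = 8, s(6) = 4, s(7) = 12, s(8) = 16, s(9) = 5, s(10) = 21, s(11) = 3, s(12) = 1, s(13) = 4, s(14) = 5, s(15) = 9, s(16) = 14, s(17) = 0, s(18) = 14, s(19) = 14, s(20) = 5, s(21) = 19, s(22) = 1, s(23) = 20, s(24) = 21, s(25) = 18, s(26) = 16, s(27) = 11, s(28) = 4, s(29) = 15, s(30) = 19, s(31) = 11, s(32) = 7, s(33) = 18, s(34) = 2, s(35) = 20, s(36) = 22, s(37) = 19, s(38) = 18, s(39) = 14, s(40) = 9, s(41) = 0, s(42) = 9, s(43) = 9, s(44) = 18, s(45) = 4, s(46) = 22, s(47) = 3, s(48) = 2, s(49) = 5, s(50) = 7.
Since (s(49), s(50)) = (s(1), s(2)) = (5, 7) (two consecutive terms determine the rest), the sequence is periodic with period 48.
So s(4886) = s(1 + ((4886-1) mod 48)) = s(38) = 18.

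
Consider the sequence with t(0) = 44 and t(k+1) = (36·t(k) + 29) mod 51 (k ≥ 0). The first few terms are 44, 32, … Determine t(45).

t(0) = 44; t(1) = 32; t(2) = 8; t(3) = 11; t(4) = 17; t(5) = 29; t(6) = 2; t(7) = 50; t(8) = 44.
The sequence repeats with period 8.
(45 - 0) mod 8 = 5, so t(45) = t(5) = 29.

29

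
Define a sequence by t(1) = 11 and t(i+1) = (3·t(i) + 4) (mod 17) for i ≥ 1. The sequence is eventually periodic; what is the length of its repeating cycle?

16

We have t(1) = 11; t(2) = 3; t(3) = 13; t(4) = 9; t(5) = 14; t(6) = 12; t(7) = 6; t(8) = 5; t(9) = 2; t(10) = 10; t(11) = 0; t(12) = 4; t(13) = 16; t(14) = 1; t(15) = 7; t(16) = 8; t(17) = 11.
The sequence repeats with period 16.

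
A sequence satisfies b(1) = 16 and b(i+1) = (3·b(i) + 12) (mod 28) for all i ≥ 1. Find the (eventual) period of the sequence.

b(1) = 16,  b(2) = 4,  b(3) = 24,  b(4) = 0,  b(5) = 12,  b(6) = 20,  b(7) = 16.
The sequence repeats with period 6.

6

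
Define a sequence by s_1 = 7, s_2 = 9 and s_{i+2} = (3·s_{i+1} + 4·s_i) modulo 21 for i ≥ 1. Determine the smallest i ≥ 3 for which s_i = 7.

s_1 = 7,  s_2 = 9,  s_3 = 13,  s_4 = 12,  s_5 = 4,  s_6 = 18,  s_7 = 7,  s_8 = 9.
The sequence repeats with period 6.
The value 7 next appears (with i ≥ 3) at s_7.

7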